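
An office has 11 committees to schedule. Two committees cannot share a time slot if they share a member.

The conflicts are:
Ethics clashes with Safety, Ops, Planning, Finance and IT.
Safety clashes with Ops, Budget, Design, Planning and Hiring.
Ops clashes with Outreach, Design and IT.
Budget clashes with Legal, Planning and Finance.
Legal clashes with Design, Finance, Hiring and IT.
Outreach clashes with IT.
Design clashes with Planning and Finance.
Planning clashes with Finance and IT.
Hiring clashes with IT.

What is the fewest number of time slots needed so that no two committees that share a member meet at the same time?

Safety, Ops, Design are mutually in conflict, so at least 3 time slots are needed.
Using 3 time slots: Ethics=3, Safety=1, Ops=2, Budget=3, Legal=2, Outreach=3, Design=3, Planning=2, Finance=1, Hiring=3, IT=1. Every pair that conflicts lands in different time slots.

3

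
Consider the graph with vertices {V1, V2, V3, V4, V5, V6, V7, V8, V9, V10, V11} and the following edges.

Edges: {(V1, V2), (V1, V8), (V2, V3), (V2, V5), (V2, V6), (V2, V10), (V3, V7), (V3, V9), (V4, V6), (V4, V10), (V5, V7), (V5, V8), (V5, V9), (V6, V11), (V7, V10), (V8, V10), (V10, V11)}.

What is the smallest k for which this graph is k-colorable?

2

V8 and V10 are adjacent, so at least 2 colors are needed.
2 colors suffice: color 1 → {V1, V3, V5, V6, V10}; color 2 → {V2, V4, V7, V8, V9, V11}. No two adjacent vertices share a color.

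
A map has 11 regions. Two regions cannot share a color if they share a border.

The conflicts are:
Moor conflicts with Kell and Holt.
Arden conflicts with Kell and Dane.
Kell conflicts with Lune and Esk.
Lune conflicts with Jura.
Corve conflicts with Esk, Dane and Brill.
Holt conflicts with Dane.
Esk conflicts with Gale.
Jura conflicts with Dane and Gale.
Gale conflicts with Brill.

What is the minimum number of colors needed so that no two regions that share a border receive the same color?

3

The cycle Dane-Corve-Esk-Kell-Arden-Dane has odd length 5, so it cannot be 2-colored; at least 3 colors are needed.
3 colors suffice: color 1 → {Kell, Dane, Gale}; color 2 → {Arden, Holt, Esk, Jura, Brill}; color 3 → {Moor, Lune, Corve}. Every pair that conflicts lands in different colors.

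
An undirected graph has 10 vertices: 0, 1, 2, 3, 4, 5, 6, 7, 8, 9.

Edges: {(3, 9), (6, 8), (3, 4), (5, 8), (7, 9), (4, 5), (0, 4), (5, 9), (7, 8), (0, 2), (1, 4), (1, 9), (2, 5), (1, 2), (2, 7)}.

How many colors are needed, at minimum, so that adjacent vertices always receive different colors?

3 and 9 are adjacent, so at least 2 colors are needed.
One proper 2-coloring: 0=blue, 1=blue, 2=red, 3=blue, 4=red, 5=blue, 6=blue, 7=blue, 8=red, 9=red. Every edge joins two different colors.

2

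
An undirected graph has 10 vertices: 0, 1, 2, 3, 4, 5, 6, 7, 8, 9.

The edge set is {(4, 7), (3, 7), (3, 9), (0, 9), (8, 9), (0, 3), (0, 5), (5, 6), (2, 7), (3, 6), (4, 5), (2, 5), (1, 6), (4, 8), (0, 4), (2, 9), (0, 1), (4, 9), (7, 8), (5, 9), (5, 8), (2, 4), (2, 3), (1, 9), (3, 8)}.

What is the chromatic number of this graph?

2, 4, 5, 9 are pairwise adjacent (a clique of size 4), so at least 4 colors are needed.
4 colors suffice: 0=d, 1=b, 2=d, 3=b, 4=c, 5=b, 6=a, 7=a, 8=d, 9=a. Every edge joins two different colors.

4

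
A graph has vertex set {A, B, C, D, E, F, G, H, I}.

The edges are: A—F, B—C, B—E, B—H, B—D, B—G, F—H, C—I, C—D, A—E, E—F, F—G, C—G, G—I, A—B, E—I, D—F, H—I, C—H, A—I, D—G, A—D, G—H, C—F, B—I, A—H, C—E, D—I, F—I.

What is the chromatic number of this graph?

5

C, D, F, G, I form a clique, so at least 5 colors are needed.
5 colors suffice: color red → {I}; color blue → {B, F}; color green → {A, C}; color yellow → {D, E, H}; color purple → {G}. No two adjacent vertices share a color.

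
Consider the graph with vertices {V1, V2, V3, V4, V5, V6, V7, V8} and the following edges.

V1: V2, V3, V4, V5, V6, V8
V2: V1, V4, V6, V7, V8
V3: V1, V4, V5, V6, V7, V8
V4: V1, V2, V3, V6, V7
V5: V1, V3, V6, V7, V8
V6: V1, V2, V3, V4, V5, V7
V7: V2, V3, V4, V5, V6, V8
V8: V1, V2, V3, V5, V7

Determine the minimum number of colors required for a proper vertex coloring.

4

V1, V2, V4, V6 are mutually adjacent (a clique of size 4), so at least 4 colors are needed.
A valid assignment using 4 colors: V1=B, V2=R, V3=R, V4=Y, V5=Y, V6=G, V7=B, V8=G. Each edge has distinct colors on its endpoints.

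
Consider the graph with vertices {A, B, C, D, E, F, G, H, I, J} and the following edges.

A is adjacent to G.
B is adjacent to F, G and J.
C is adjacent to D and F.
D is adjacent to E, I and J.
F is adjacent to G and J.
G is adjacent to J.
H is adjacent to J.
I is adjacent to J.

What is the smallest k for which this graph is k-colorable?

B, F, G, J are mutually adjacent (a clique of size 4), so at least 4 colors are needed.
4 colors suffice: color 1 → {A, C, E, J}; color 2 → {D, F, H}; color 3 → {G, I}; color 4 → {B}. Every edge joins two different colors.

4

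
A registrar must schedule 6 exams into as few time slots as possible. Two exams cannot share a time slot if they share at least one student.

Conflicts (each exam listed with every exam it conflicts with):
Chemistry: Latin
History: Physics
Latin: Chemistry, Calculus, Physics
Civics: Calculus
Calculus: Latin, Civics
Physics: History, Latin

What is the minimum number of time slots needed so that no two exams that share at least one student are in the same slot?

Latin and Calculus conflict, so at least 2 time slots are needed.
A valid assignment using 2 time slots: Chemistry=2, History=1, Latin=1, Civics=1, Calculus=2, Physics=2. Every pair that conflicts lands in different time slots.

2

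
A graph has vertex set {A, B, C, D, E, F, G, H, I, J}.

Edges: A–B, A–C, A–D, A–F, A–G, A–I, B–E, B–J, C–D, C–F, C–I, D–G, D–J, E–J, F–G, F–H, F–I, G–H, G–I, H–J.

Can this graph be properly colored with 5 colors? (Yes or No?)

Yes

The chromatic number is 4. A, F, G, I are mutually adjacent (a clique of size 4), so at least 4 colors are needed.
4 colors suffice: color 1 → {A, J}; color 2 → {B, C, G}; color 3 → {D, E, F}; color 4 → {H, I}.
Since 5 ≥ 4, a proper 5-coloring certainly exists.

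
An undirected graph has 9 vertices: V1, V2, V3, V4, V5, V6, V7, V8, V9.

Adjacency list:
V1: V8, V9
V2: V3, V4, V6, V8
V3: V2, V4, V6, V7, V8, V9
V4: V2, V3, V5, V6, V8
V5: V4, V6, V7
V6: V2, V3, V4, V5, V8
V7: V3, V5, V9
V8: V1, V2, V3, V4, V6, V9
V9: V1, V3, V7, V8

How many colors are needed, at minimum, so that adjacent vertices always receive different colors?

V2, V3, V4, V6, V8 are mutually adjacent (a clique of size 5), so at least 5 colors are needed.
One proper 5-coloring: V1=red, V2=purple, V3=red, V4=green, V5=red, V6=yellow, V7=blue, V8=blue, V9=green. Every edge joins two different colors.

5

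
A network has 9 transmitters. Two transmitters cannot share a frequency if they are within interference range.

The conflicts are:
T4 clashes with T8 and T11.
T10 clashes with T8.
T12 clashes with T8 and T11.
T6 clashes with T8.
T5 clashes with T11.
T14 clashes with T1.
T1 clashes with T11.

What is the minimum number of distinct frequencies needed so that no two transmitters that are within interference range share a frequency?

T6 and T8 conflict, so at least 2 frequencies are needed.
2 frequencies suffice: T4=2, T10=2, T12=2, T6=2, T8=1, T5=2, T14=1, T1=2, T11=1. Every pair that conflicts lands in different frequencies.

2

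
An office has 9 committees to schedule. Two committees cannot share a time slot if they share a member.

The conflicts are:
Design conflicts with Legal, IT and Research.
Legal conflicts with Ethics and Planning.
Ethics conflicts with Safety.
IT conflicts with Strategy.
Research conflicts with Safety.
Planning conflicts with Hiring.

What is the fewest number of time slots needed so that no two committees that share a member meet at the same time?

The cycle Legal-Ethics-Safety-Research-Design-Legal has odd length 5, so it cannot be 2-colored; at least 3 time slots are needed.
3 time slots suffice: time slot 1 → {Design, Strategy, Safety, Planning}; time slot 2 → {Legal, IT, Research, Hiring}; time slot 3 → {Ethics}. Each listed conflict is separated.

3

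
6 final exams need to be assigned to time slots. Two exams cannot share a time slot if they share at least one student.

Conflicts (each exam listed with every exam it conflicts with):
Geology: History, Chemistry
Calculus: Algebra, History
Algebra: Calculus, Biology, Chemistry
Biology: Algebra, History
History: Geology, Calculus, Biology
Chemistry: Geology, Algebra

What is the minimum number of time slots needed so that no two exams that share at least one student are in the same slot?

3

The cycle History-Geology-Chemistry-Algebra-Calculus-History has odd length 5, so it cannot be 2-colored; at least 3 time slots are needed.
3 time slots suffice: Geology=3, Calculus=2, Algebra=1, Biology=2, History=1, Chemistry=2. Each listed conflict is separated.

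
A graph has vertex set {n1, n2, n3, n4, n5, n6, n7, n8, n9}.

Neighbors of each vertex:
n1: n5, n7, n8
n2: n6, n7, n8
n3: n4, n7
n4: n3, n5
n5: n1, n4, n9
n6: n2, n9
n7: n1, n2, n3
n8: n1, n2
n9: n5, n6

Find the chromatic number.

3

The cycle n7-n3-n4-n5-n1-n7 has odd length 5, so it cannot be 2-colored; at least 3 colors are needed.
3 colors suffice: n1=3, n2=1, n3=1, n4=2, n5=1, n6=3, n7=2, n8=2, n9=2. Each edge has distinct colors on its endpoints.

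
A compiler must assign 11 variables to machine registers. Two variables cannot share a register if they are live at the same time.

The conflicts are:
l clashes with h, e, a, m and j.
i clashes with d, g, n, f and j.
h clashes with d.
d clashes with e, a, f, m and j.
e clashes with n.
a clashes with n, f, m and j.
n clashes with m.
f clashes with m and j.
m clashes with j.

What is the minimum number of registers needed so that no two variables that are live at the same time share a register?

d, a, f, m, j pairwise conflict, so at least 5 registers are needed.
Using 5 registers: l=1, i=2, h=2, d=1, e=2, g=1, a=2, n=1, f=5, m=4, j=3. No two conflicting variables share a register.

5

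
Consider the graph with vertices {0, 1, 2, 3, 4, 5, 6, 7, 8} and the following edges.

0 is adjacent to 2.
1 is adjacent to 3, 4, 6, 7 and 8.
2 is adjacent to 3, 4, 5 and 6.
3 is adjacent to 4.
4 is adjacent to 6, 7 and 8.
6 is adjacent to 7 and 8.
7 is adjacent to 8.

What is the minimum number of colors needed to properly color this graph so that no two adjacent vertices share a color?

1, 4, 6, 7, 8 form a clique, so at least 5 colors are needed.
5 colors suffice: color red → {0, 4, 5}; color blue → {1, 2}; color green → {3, 6}; color yellow → {7}; color purple → {8}. Each edge has distinct colors on its endpoints.

5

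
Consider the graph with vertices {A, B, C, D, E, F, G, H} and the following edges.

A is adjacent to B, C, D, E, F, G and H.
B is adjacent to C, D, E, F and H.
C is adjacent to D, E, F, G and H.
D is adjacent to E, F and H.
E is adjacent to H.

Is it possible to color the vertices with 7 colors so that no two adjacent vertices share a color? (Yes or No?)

Yes

The chromatic number is 6. A, B, C, D, E, H are pairwise adjacent (a clique of size 6), so at least 6 colors are needed.
One proper 6-coloring: A=1, B=4, C=2, D=3, E=6, F=5, G=3, H=5.
Since 7 ≥ 6, a proper 7-coloring certainly exists.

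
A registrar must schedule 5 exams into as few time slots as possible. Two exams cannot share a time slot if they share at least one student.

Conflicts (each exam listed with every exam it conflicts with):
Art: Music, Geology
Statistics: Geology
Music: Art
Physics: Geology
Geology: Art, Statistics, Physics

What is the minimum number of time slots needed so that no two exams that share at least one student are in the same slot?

Art and Music conflict, so at least 2 time slots are needed.
2 time slots suffice: Art=2, Statistics=2, Music=1, Physics=2, Geology=1. No two conflicting exams share a time slot.

2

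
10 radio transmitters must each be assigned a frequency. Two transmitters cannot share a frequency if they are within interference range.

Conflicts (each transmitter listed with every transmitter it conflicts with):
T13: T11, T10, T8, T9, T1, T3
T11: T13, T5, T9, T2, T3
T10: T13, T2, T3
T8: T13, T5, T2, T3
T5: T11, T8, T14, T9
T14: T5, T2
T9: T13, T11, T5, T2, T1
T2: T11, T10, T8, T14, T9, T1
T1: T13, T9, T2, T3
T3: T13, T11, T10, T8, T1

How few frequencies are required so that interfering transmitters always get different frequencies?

3

T9, T2, T1 all conflict with each other, so at least 3 frequencies are needed.
Using 3 frequencies: T13=1, T11=3, T10=3, T8=3, T5=1, T14=2, T9=2, T2=1, T1=3, T3=2. Every pair that conflicts lands in different frequencies.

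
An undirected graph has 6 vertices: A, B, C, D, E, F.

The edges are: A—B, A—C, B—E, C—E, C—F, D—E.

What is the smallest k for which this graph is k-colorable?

A and C are adjacent, so at least 2 colors are needed.
2 colors suffice: color 1 → {B, C, D}; color 2 → {A, E, F}. Each edge has distinct colors on its endpoints.

2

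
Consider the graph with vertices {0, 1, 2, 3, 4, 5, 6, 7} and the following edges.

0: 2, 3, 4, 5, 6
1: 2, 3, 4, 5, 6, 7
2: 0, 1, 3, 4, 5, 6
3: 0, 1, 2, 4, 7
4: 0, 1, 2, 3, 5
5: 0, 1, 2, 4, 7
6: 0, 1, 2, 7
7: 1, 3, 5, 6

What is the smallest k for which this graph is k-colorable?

1, 2, 4, 5 form a clique, so at least 4 colors are needed.
A valid assignment using 4 colors: 0=red, 1=red, 2=blue, 3=green, 4=yellow, 5=green, 6=green, 7=blue. Every edge joins two different colors.

4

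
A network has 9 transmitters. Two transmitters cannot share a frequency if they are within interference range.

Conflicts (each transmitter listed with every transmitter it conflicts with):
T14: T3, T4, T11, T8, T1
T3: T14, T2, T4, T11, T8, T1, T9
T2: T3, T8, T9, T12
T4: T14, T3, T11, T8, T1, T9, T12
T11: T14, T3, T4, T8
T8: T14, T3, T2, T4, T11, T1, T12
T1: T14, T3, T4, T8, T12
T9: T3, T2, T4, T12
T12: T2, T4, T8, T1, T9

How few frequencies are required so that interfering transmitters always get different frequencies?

5

T14, T3, T4, T11, T8 pairwise conflict, so at least 5 frequencies are needed.
Using 5 frequencies: T14=4, T3=1, T2=3, T4=3, T11=5, T8=2, T1=5, T9=2, T12=1. Every pair that conflicts lands in different frequencies.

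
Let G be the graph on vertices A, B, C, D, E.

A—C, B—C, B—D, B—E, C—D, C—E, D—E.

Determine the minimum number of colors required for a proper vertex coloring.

B, C, D, E are pairwise adjacent (a clique of size 4), so at least 4 colors are needed.
A valid assignment using 4 colors: A=2, B=2, C=1, D=3, E=4. No two adjacent vertices share a color.

4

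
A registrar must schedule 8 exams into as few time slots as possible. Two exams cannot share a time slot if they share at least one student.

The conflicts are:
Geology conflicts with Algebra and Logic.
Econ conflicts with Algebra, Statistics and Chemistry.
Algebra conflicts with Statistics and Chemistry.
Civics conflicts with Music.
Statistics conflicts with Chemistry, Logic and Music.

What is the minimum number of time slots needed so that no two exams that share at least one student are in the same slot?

Econ, Algebra, Statistics, Chemistry pairwise conflict, so at least 4 time slots are needed.
A valid assignment using 4 time slots: Geology=1, Econ=4, Algebra=2, Civics=1, Statistics=1, Chemistry=3, Logic=2, Music=2. Every pair that conflicts lands in different time slots.

4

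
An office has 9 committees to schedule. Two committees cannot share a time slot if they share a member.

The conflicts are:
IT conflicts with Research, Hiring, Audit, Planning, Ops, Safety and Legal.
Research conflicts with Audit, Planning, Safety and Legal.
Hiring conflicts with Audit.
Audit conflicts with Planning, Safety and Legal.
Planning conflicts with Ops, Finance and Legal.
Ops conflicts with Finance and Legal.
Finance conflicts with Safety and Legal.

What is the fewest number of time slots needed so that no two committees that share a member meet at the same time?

IT, Research, Audit, Planning, Legal all conflict with each other, so at least 5 time slots are needed.
Using 5 time slots: IT=1, Research=5, Hiring=2, Audit=4, Planning=3, Ops=4, Finance=1, Safety=2, Legal=2. Each listed conflict is separated.

5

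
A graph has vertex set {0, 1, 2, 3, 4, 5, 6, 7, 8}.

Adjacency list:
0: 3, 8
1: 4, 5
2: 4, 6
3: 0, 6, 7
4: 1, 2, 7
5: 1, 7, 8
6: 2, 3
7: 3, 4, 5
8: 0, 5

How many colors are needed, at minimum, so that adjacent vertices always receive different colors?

The cycle 8-5-7-3-0-8 has odd length 5, so it cannot be 2-colored; at least 3 colors are needed.
3 colors suffice: color red → {0, 1, 6, 7}; color blue → {3, 4, 5}; color green → {2, 8}. Every edge joins two different colors.

3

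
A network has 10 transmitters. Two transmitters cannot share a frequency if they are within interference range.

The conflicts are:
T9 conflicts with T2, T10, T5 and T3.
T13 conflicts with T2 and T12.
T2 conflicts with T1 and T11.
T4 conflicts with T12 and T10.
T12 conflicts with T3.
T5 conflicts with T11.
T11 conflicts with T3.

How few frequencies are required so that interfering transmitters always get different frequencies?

3

The cycle T12-T13-T2-T11-T3-T12 has odd length 5, so it cannot be 2-colored; at least 3 frequencies are needed.
3 frequencies suffice: frequency 1 → {T9, T12, T1, T11}; frequency 2 → {T2, T10, T5, T3}; frequency 3 → {T13, T4}. Each listed conflict is separated.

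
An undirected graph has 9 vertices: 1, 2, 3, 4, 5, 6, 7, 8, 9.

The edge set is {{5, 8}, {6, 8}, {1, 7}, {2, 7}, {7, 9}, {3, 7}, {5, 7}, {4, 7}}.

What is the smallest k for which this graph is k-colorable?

2

4 and 7 are adjacent, so at least 2 colors are needed.
2 colors suffice: color red → {7, 8}; color blue → {1, 2, 3, 4, 5, 6, 9}. Each edge has distinct colors on its endpoints.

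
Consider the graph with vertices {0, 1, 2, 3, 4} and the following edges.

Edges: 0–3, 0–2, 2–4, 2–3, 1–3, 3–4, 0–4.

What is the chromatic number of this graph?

0, 2, 3, 4 are pairwise adjacent (a clique of size 4), so at least 4 colors are needed.
A valid assignment using 4 colors: 0=blue, 1=blue, 2=yellow, 3=red, 4=green. Every edge joins two different colors.

4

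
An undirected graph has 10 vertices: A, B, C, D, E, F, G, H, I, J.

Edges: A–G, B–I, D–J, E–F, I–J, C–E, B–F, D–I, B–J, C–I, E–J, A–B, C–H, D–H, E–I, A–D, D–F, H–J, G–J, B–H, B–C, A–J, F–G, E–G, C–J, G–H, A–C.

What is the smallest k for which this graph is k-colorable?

4

C, E, I, J are mutually adjacent (a clique of size 4), so at least 4 colors are needed.
4 colors suffice: color 1 → {F, J}; color 2 → {C, D, G}; color 3 → {B, E}; color 4 → {A, H, I}. Each edge has distinct colors on its endpoints.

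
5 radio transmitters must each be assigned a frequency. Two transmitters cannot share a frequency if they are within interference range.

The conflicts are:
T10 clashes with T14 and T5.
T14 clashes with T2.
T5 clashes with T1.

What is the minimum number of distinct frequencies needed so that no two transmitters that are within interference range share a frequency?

T14 and T2 conflict, so at least 2 frequencies are needed.
2 frequencies suffice: frequency 1 → {T14, T5}; frequency 2 → {T10, T2, T1}. Each listed conflict is separated.

2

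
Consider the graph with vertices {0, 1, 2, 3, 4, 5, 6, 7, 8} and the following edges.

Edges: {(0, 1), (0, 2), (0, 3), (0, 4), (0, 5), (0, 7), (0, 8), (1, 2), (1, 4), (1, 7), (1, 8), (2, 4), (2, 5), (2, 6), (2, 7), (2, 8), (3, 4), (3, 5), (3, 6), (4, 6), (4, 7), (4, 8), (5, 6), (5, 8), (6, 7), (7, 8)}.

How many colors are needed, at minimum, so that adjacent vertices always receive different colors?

0, 1, 2, 4, 7, 8 form a clique, so at least 6 colors are needed.
6 colors suffice: color red → {4, 5}; color blue → {2, 3}; color green → {0, 6}; color yellow → {8}; color purple → {7}; color orange → {1}. No two adjacent vertices share a color.

6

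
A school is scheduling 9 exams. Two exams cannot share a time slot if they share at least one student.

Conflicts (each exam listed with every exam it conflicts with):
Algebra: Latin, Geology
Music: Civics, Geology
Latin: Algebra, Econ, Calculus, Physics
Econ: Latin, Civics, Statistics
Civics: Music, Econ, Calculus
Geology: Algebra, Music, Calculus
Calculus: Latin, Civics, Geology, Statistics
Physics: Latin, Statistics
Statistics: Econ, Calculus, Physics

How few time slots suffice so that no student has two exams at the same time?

Music and Civics conflict, so at least 2 time slots are needed.
A valid assignment using 2 time slots: Algebra=2, Music=2, Latin=1, Econ=2, Civics=1, Geology=1, Calculus=2, Physics=2, Statistics=1. Each listed conflict is separated.

2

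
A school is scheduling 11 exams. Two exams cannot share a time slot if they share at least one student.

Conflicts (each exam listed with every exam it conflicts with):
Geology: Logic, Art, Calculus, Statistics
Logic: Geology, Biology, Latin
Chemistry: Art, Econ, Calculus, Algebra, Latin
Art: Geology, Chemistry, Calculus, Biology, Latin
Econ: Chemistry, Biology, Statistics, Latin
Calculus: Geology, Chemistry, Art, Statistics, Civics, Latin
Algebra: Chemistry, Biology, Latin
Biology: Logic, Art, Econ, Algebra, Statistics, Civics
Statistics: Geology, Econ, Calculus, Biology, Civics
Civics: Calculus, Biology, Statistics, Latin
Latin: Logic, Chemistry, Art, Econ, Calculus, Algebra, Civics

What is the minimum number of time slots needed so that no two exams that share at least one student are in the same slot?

4

Chemistry, Art, Calculus, Latin are mutually in conflict, so at least 4 time slots are needed.
4 time slots suffice: Geology=1, Logic=2, Chemistry=4, Art=3, Econ=2, Calculus=2, Algebra=2, Biology=1, Statistics=3, Civics=4, Latin=1. No two conflicting exams share a time slot.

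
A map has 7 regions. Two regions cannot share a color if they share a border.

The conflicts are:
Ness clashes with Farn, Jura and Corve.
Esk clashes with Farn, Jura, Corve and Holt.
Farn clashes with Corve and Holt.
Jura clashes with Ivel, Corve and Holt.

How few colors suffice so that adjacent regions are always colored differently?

Ness, Farn, Corve are mutually in conflict, so at least 3 colors are needed.
One proper 3-coloring: Ness=3, Esk=3, Farn=1, Jura=1, Ivel=2, Corve=2, Holt=2. Each listed conflict is separated.

3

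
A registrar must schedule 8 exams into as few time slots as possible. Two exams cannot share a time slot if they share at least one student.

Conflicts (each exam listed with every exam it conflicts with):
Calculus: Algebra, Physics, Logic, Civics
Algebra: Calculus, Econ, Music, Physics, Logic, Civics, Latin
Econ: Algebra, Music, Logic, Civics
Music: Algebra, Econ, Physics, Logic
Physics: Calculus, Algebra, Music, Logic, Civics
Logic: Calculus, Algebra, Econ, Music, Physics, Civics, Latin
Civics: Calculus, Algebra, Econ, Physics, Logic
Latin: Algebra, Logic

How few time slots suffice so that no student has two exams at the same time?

5

Calculus, Algebra, Physics, Logic, Civics all conflict with each other, so at least 5 time slots are needed.
Using 5 time slots: Calculus=5, Algebra=2, Econ=4, Music=3, Physics=4, Logic=1, Civics=3, Latin=3. No two conflicting exams share a time slot.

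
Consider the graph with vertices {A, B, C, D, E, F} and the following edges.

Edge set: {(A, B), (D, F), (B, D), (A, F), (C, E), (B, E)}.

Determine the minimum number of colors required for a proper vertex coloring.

2

A and B are adjacent, so at least 2 colors are needed.
One proper 2-coloring: A=blue, B=red, C=red, D=blue, E=blue, F=red. No two adjacent vertices share a color.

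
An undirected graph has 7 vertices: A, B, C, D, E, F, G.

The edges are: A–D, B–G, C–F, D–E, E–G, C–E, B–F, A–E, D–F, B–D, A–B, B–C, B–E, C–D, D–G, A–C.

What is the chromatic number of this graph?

5

A, B, C, D, E are pairwise adjacent (a clique of size 5), so at least 5 colors are needed.
One proper 5-coloring: A=purple, B=blue, C=green, D=red, E=yellow, F=yellow, G=green. Every edge joins two different colors.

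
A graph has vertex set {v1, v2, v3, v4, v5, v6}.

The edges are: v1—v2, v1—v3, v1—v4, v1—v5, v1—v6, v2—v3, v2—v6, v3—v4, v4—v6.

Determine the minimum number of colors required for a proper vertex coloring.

3

v1, v4, v6 are pairwise adjacent, so at least 3 colors are needed.
3 colors suffice: color R → {v1}; color B → {v3, v5, v6}; color G → {v2, v4}. No two adjacent vertices share a color.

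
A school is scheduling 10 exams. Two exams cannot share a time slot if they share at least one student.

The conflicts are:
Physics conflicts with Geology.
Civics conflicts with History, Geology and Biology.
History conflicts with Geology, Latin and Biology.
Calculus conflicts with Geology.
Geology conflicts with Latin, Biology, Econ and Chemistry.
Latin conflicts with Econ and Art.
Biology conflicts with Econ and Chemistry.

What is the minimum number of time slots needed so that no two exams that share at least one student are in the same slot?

4

Civics, History, Geology, Biology all conflict with each other, so at least 4 time slots are needed.
4 time slots suffice: time slot 1 → {Geology, Art}; time slot 2 → {Physics, Calculus, Latin, Biology}; time slot 3 → {History, Econ, Chemistry}; time slot 4 → {Civics}. Every pair that conflicts lands in different time slots.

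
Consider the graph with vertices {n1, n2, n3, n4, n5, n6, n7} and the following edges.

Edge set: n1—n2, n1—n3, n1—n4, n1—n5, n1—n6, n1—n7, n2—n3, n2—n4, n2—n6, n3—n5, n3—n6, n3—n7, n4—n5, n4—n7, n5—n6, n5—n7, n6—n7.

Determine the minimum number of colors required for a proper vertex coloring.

5

n1, n3, n5, n6, n7 are pairwise adjacent (a clique of size 5), so at least 5 colors are needed.
5 colors suffice: color 1 → {n1}; color 2 → {n2, n7}; color 3 → {n4, n6}; color 4 → {n5}; color 5 → {n3}. Every edge joins two different colors.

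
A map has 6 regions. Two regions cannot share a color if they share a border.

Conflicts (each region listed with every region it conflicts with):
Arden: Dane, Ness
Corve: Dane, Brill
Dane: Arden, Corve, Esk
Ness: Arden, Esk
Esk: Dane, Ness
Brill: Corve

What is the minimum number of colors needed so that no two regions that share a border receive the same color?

Corve and Dane conflict, so at least 2 colors are needed.
A valid assignment using 2 colors: Arden=2, Corve=2, Dane=1, Ness=1, Esk=2, Brill=1. Each listed conflict is separated.

2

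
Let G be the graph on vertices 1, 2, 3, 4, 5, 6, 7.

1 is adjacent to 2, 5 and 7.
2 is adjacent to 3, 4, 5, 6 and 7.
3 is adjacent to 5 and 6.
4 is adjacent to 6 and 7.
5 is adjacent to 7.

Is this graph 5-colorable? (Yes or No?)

The chromatic number is 4. 1, 2, 5, 7 form a clique, so at least 4 colors are needed.
One proper 4-coloring: 1=d, 2=a, 3=b, 4=d, 5=c, 6=c, 7=b.
Since 5 ≥ 4, a proper 5-coloring certainly exists.

Yes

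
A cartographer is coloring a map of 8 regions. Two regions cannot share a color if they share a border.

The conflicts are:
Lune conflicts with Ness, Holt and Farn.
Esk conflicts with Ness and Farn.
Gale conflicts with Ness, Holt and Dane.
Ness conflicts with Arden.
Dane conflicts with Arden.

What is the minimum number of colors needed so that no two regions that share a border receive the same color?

2

Esk and Farn conflict, so at least 2 colors are needed.
2 colors suffice: color 1 → {Ness, Holt, Farn, Dane}; color 2 → {Lune, Esk, Gale, Arden}. Every pair that conflicts lands in different colors.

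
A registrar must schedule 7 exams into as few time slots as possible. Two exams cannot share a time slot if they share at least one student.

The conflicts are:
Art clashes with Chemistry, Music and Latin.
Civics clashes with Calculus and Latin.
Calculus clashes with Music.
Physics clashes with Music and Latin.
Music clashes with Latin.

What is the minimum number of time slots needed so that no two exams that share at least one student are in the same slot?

3

Art, Music, Latin are mutually in conflict, so at least 3 time slots are needed.
3 time slots suffice: Art=3, Civics=1, Chemistry=1, Calculus=2, Physics=3, Music=1, Latin=2. Each listed conflict is separated.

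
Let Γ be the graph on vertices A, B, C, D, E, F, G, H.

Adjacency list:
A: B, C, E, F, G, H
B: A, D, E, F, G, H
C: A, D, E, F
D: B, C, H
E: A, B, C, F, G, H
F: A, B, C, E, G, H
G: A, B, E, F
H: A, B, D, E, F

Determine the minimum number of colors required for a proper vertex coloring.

A, B, E, F, G are mutually adjacent (a clique of size 5), so at least 5 colors are needed.
5 colors suffice: color red → {B, C}; color blue → {D, E}; color green → {F}; color yellow → {A}; color purple → {G, H}. No two adjacent vertices share a color.

5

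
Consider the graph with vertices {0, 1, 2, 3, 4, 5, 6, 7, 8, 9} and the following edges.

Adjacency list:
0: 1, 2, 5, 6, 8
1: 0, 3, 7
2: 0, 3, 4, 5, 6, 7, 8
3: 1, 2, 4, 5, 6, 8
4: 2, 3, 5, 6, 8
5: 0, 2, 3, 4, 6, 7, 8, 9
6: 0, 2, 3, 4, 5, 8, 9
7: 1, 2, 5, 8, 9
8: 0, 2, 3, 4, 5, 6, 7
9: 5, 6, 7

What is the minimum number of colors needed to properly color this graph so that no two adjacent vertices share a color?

2, 3, 4, 5, 6, 8 are pairwise adjacent (a clique of size 6), so at least 6 colors are needed.
6 colors suffice: color red → {1, 5}; color blue → {6, 7}; color green → {8, 9}; color yellow → {2}; color purple → {0, 3}; color orange → {4}. Each edge has distinct colors on its endpoints.

6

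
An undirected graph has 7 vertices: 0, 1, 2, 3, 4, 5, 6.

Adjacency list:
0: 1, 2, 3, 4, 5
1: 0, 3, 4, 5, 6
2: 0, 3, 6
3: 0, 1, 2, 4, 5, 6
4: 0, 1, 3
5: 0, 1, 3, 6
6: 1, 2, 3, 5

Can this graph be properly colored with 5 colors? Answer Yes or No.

The chromatic number is 4. 1, 3, 5, 6 form a clique, so at least 4 colors are needed.
4 colors suffice: color a → {3}; color b → {1, 2}; color c → {0, 6}; color d → {4, 5}.
Since 5 ≥ 4, a proper 5-coloring certainly exists.

Yes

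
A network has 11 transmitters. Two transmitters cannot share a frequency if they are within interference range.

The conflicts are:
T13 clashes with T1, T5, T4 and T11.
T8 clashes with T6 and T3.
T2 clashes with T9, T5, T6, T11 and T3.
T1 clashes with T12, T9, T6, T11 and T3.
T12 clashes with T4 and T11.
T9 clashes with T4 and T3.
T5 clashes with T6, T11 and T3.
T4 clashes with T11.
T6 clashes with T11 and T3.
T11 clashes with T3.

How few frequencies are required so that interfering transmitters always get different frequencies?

T2, T5, T6, T11, T3 all conflict with each other, so at least 5 frequencies are needed.
5 frequencies suffice: T13=4, T8=1, T2=5, T1=3, T12=4, T9=1, T5=3, T4=2, T6=4, T11=1, T3=2. Every pair that conflicts lands in different frequencies.

5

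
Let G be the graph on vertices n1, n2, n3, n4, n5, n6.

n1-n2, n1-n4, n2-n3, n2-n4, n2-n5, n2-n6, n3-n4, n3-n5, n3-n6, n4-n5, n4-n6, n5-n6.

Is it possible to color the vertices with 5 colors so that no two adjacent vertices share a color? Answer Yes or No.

The chromatic number is 5. n2, n3, n4, n5, n6 are mutually adjacent (a clique of size 5), so at least 5 colors are needed.
One proper 5-coloring: n1=3, n2=1, n3=3, n4=2, n5=5, n6=4.
That is already a proper 5-coloring.

Yes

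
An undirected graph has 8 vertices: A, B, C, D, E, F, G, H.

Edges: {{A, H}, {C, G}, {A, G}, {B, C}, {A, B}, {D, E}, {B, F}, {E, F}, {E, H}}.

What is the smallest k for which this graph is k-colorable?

The cycle E-F-B-A-H-E has odd length 5, so it cannot be 2-colored; at least 3 colors are needed.
A valid assignment using 3 colors: A=1, B=2, C=1, D=2, E=1, F=3, G=2, H=2. Every edge joins two different colors.

3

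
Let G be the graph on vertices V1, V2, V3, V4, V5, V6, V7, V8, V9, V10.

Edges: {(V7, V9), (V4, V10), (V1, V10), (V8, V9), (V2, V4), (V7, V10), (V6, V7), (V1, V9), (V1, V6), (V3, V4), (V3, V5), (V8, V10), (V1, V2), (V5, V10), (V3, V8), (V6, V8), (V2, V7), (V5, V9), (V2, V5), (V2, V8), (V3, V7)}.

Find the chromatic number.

V1 and V6 are adjacent, so at least 2 colors are needed.
2 colors suffice: color R → {V2, V3, V6, V9, V10}; color B → {V1, V4, V5, V7, V8}. Every edge joins two different colors.

2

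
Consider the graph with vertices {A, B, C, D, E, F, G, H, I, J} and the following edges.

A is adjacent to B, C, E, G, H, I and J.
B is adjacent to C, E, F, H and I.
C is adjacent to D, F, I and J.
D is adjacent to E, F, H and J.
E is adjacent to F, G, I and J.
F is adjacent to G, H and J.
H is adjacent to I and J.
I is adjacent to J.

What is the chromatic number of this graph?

C, D, F, J are mutually adjacent (a clique of size 4), so at least 4 colors are needed.
4 colors suffice: A=red, B=blue, C=green, D=yellow, E=green, F=red, G=blue, H=green, I=yellow, J=blue. Each edge has distinct colors on its endpoints.

4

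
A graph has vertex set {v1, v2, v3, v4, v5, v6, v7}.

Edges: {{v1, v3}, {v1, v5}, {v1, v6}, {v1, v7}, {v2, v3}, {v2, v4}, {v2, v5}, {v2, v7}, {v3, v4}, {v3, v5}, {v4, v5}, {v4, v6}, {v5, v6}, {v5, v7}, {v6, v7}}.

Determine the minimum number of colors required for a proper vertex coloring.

v2, v3, v4, v5 form a clique, so at least 4 colors are needed.
4 colors suffice: color 1 → {v5}; color 2 → {v1, v2}; color 3 → {v4, v7}; color 4 → {v3, v6}. Each edge has distinct colors on its endpoints.

4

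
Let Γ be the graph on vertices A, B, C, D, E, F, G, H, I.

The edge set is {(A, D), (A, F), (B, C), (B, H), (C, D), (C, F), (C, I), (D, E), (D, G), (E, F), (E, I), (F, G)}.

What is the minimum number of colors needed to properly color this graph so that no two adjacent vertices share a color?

2

C and D are adjacent, so at least 2 colors are needed.
2 colors suffice: color 1 → {A, C, E, G, H}; color 2 → {B, D, F, I}. Every edge joins two different colors.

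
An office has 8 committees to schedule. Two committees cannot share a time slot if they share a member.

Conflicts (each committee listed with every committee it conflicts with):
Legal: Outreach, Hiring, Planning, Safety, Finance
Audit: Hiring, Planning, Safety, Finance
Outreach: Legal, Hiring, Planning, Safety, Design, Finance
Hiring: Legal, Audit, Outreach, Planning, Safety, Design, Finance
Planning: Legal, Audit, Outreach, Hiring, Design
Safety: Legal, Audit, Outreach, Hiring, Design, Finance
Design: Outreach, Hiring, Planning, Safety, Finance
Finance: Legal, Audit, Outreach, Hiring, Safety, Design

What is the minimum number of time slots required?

Outreach, Hiring, Safety, Design, Finance all conflict with each other, so at least 5 time slots are needed.
5 time slots suffice: time slot 1 → {Hiring}; time slot 2 → {Audit, Outreach}; time slot 3 → {Planning, Safety}; time slot 4 → {Finance}; time slot 5 → {Legal, Design}. No two conflicting committees share a time slot.

5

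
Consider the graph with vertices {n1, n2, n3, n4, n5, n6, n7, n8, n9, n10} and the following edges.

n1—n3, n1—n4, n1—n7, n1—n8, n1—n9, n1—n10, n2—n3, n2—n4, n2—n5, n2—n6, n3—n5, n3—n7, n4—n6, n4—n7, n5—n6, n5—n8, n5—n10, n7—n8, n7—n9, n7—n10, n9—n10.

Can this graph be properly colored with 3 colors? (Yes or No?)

No

n1, n7, n9, n10 form a clique, so at least 4 colors are needed.
So 3 colors are not enough.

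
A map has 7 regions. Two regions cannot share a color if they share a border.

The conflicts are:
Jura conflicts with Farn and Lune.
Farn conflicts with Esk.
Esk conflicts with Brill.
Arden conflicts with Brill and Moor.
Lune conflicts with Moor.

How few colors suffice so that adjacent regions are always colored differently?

The cycle Esk-Farn-Jura-Lune-Moor-Arden-Brill-Esk has odd length 7, so it cannot be 2-colored; at least 3 colors are needed.
3 colors suffice: Jura=2, Farn=3, Esk=1, Arden=1, Brill=2, Lune=1, Moor=2. Every pair that conflicts lands in different colors.

3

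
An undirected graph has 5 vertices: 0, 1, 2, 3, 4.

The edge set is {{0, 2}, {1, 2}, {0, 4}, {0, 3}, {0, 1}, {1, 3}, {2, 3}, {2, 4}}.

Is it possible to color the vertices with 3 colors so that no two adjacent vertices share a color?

0, 1, 2, 3 form a clique, so at least 4 colors are needed.
So 3 colors are not enough.

No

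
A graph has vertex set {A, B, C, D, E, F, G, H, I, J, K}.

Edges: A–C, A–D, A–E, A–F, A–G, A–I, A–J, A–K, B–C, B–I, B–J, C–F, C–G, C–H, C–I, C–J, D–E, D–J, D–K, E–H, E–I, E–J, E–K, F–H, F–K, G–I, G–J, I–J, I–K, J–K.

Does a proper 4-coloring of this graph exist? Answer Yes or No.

No

A, D, E, J, K form a clique, so at least 5 colors are needed.
So 4 colors are not enough.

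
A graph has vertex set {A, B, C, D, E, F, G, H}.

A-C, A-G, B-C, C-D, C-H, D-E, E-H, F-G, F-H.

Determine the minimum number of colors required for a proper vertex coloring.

3

The cycle A-G-F-H-C-A has odd length 5, so it cannot be 2-colored; at least 3 colors are needed.
3 colors suffice: color 1 → {C, E, F}; color 2 → {B, D, G, H}; color 3 → {A}. Every edge joins two different colors.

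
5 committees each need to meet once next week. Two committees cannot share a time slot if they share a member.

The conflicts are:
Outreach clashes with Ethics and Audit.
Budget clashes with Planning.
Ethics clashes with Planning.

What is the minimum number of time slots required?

Outreach and Audit conflict, so at least 2 time slots are needed.
2 time slots suffice: time slot 1 → {Outreach, Planning}; time slot 2 → {Budget, Ethics, Audit}. Each listed conflict is separated.

2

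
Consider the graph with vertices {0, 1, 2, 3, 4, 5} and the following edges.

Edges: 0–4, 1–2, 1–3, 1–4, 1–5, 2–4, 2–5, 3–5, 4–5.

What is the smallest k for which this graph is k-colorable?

4

1, 2, 4, 5 are pairwise adjacent (a clique of size 4), so at least 4 colors are needed.
4 colors suffice: color red → {0, 5}; color blue → {3, 4}; color green → {1}; color yellow → {2}. No two adjacent vertices share a color.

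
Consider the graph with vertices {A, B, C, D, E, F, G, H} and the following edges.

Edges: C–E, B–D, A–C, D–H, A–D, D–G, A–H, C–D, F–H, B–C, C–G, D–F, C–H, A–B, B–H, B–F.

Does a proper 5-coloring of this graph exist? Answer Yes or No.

Yes

The chromatic number is 5. A, B, C, D, H are pairwise adjacent (a clique of size 5), so at least 5 colors are needed.
A valid assignment using 5 colors: A=purple, B=yellow, C=blue, D=red, E=red, F=blue, G=green, H=green.
That is already a proper 5-coloring.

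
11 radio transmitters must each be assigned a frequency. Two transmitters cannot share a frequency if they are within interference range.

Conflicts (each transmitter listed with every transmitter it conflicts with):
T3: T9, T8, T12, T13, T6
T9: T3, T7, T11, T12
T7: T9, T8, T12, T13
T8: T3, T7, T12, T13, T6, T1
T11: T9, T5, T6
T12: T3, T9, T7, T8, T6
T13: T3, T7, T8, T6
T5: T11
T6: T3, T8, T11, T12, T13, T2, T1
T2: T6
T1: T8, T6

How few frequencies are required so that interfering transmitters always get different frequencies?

4

T3, T8, T13, T6 are mutually in conflict, so at least 4 frequencies are needed.
4 frequencies suffice: frequency 1 → {T9, T5, T6}; frequency 2 → {T8, T11, T2}; frequency 3 → {T12, T13, T1}; frequency 4 → {T3, T7}. No two conflicting transmitters share a frequency.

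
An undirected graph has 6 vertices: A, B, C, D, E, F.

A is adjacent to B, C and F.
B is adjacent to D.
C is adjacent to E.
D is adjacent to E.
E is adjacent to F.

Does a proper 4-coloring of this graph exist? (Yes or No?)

The chromatic number is 3. The cycle E-D-B-A-C-E has odd length 5, so it cannot be 2-colored; at least 3 colors are needed.
3 colors suffice: A=red, B=blue, C=blue, D=green, E=red, F=blue.
Since 4 ≥ 3, a proper 4-coloring certainly exists.

Yes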